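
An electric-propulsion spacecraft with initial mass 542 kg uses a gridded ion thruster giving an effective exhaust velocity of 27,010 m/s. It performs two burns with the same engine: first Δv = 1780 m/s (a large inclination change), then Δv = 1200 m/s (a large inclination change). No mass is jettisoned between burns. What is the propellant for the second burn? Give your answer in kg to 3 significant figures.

After the first burn: m = 542 × exp(−1780/27010.0) = 542 × 0.93622 = 507.431 kg.
After the second burn: m = 507.431 × exp(−1200/27010.0) = 507.431 × 0.95654 = 485.378 kg.
Second-burn propellant = 507.431 − 485.378 = 22.053 kg.

propellant for the second burn ≈ 22.1 kg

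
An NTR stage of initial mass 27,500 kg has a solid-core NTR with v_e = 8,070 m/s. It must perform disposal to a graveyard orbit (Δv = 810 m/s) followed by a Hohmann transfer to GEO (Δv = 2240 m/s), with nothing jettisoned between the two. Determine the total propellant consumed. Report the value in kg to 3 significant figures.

After the first burn: m = 27500 × exp(−810/8070.0) = 27500 × 0.90450 = 24,873.8 kg.
After the second burn: m = 24,873.8 × exp(−2240/8070.0) = 24,873.8 × 0.75762 = 18,844.9 kg.
Total propellant = m₀ − m_final = 27500 − 18,844.9 = 8,655.1 kg.

total propellant consumed ≈ 8660 kg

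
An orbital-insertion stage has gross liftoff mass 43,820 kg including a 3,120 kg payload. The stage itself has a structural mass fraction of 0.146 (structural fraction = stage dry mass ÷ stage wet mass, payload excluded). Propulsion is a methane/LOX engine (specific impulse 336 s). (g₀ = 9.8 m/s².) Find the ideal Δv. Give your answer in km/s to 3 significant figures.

Stage wet mass = m₀ − payload = 43,820 − 3,120 = 40,700 kg.
Stage dry mass = ε × stage wet mass = 0.146 × 40,700 = 5,942.2 kg.
Burnout mass m_f = stage dry + payload = 5,942.2 + 3,120 = 9,062.2 kg.
v_e = Isp · g₀ = 336 × 9.8 = 3292.8 m/s.
Δv = v_e · ln(43,820/9,062.2) = 3292.8 × ln(4.835) = 3292.8 × 1.5760 ≈ 5189 m/s.

Δv ≈ 5.19 km/s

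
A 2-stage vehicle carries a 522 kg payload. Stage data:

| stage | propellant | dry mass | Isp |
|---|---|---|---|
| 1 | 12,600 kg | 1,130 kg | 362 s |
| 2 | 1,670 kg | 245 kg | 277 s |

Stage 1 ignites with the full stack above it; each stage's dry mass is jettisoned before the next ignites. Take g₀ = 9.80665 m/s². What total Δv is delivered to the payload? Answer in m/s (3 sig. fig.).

Ignition mass of stage 1 = 12,600+1,130 + 1,670+245 + 522 = 16,167 kg.
Stage 1: m₀ = 16,167 kg, m_f = 16,167 − 12,600 = 3,567 kg; Δv = 362×9.80665×ln(4.532) = 3550.0×1.5112 ≈ 5365 m/s.
Stage 2: m₀ = 2,437 kg, m_f = 2,437 − 1,670 = 767 kg; Δv = 277×9.80665×ln(3.177) = 2716.4×1.1560 ≈ 3140 m/s.
Total Δv = 5365 + 3140 = 8505 m/s.

Δv ≈ 8510 m/s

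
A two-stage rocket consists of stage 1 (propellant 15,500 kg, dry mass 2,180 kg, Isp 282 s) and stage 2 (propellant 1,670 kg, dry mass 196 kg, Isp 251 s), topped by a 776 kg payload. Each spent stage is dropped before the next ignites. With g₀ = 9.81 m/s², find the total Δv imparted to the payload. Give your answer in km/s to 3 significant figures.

Ignition mass of stage 1 = 15,500+2,180 + 1,670+196 + 776 = 20,322 kg.
Stage 1: m₀ = 20,322 kg, m_f = 20,322 − 15,500 = 4,822 kg; Δv = 282×9.81×ln(4.214) = 2766.4×1.4385 ≈ 3980 m/s.
Stage 2: m₀ = 2,642 kg, m_f = 2,642 − 1,670 = 972 kg; Δv = 251×9.81×ln(2.718) = 2462.3×0.9999 ≈ 2462 m/s.
Total Δv = 3980 + 2462 = 6442 m/s.

Δv ≈ 6.44 km/s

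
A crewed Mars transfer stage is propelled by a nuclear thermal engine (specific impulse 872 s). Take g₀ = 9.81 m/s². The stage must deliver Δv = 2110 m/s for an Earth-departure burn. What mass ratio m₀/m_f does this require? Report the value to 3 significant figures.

v_e = Isp · g₀ = 872 × 9.81 = 8554.3 m/s.
Rocket equation: m₀/m_f = exp(Δv / v_e) = exp(2110 / 8554.3) = exp(0.2467) = 1.2797.

mass ratio ≈ 1.28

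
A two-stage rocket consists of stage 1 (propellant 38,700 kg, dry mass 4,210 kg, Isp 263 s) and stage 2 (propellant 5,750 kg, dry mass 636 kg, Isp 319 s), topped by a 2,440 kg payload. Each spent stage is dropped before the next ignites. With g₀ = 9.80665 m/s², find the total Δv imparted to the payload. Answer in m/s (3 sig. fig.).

Ignition mass of stage 1 = 38,700+4,210 + 5,750+636 + 2,440 = 51,736 kg.
Stage 1: m₀ = 51,736 kg, m_f = 51,736 − 38,700 = 13,036 kg; Δv = 263×9.80665×ln(3.969) = 2579.1×1.3784 ≈ 3555 m/s.
Stage 2: m₀ = 8,826 kg, m_f = 8,826 − 5,750 = 3,076 kg; Δv = 319×9.80665×ln(2.869) = 3128.3×1.0541 ≈ 3297 m/s.
Total Δv = 3555 + 3297 = 6852 m/s.

Δv ≈ 6850 m/s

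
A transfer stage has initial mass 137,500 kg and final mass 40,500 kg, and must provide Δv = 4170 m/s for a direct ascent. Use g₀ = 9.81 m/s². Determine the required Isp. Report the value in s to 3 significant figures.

Isp ≈ 348 s

ln(m₀/m_f) = ln(137500/40500) = ln(3.395) = 1.2223.
Using Δv = v_e ln(m₀/m_f): v_e = Δv / ln(m₀/m_f) = 4170 / 1.2223 = 3411.5 m/s.
Isp = v_e / g₀ = 3411.5 / 9.81 = 347.8 s.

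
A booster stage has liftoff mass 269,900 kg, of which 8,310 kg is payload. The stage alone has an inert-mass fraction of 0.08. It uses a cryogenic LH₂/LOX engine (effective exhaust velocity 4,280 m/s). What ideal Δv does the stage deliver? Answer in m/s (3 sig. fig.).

Stage wet mass = m₀ − payload = 269,900 − 8,310 = 261,590 kg.
Stage dry mass = ε × stage wet mass = 0.08 × 261,590 = 20,927.2 kg.
Burnout mass m_f = stage dry + payload = 20,927.2 + 8,310 = 29,237.2 kg.
Using Δv = v_e ln(m₀/m_f): Δv = v_e · ln(269,900/29,237.2) = 4280.0 × ln(9.231) = 4280.0 × 2.2226 ≈ 9513 m/s.

Δv ≈ 9510 m/s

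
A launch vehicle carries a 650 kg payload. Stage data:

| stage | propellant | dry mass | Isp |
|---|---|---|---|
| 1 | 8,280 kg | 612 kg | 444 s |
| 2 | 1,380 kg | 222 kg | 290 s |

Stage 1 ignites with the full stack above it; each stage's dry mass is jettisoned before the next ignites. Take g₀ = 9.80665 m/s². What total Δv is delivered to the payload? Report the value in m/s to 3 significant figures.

Δv ≈ 8610 m/s

Ignition mass of stage 1 = 8,280+612 + 1,380+222 + 650 = 11,144 kg.
Stage 1: m₀ = 11,144 kg, m_f = 11,144 − 8,280 = 2,864 kg; Δv = 444×9.80665×ln(3.891) = 4354.2×1.3587 ≈ 5916 m/s.
Stage 2: m₀ = 2,252 kg, m_f = 2,252 − 1,380 = 872 kg; Δv = 290×9.80665×ln(2.583) = 2843.9×0.9488 ≈ 2698 m/s.
Total Δv = 5916 + 2698 = 8614 m/s.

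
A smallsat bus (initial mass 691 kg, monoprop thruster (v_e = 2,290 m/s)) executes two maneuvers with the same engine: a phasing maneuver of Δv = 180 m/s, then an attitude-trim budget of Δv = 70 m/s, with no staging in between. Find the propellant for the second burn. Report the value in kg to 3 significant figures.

After the first burn: m = 691 × exp(−180/2290.0) = 691 × 0.92441 = 638.767 kg.
After the second burn: m = 638.767 × exp(−70/2290.0) = 638.767 × 0.96989 = 619.534 kg.
Second-burn propellant = 638.767 − 619.534 = 19.233 kg.

propellant for the second burn ≈ 19.2 kg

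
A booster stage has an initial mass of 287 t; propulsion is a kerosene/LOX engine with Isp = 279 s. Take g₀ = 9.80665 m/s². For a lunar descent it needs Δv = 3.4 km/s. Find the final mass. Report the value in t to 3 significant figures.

v_e = Isp · g₀ = 279 × 9.80665 = 2736.1 m/s.
By the Tsiolkovsky rocket equation, m₀/m_f = exp(Δv / v_e) = exp(3400 / 2736.1) = exp(1.2427) = 3.4648.
m_f = m₀ / 3.4648 = 287 / 3.4648 = 82.8331 t.

final mass ≈ 82.8 t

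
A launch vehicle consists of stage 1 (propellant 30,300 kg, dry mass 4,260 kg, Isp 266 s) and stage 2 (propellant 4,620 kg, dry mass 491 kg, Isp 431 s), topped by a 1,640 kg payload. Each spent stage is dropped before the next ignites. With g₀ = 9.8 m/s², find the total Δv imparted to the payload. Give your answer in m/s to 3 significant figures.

Δv ≈ 8320 m/s

Ignition mass of stage 1 = 30,300+4,260 + 4,620+491 + 1,640 = 41,311 kg.
Stage 1: m₀ = 41,311 kg, m_f = 41,311 − 30,300 = 11,011 kg; Δv = 266×9.8×ln(3.752) = 2606.8×1.3222 ≈ 3447 m/s.
Stage 2: m₀ = 6,751 kg, m_f = 6,751 − 4,620 = 2,131 kg; Δv = 431×9.8×ln(3.168) = 4223.8×1.1531 ≈ 4870 m/s.
Total Δv = 3447 + 4870 = 8317 m/s.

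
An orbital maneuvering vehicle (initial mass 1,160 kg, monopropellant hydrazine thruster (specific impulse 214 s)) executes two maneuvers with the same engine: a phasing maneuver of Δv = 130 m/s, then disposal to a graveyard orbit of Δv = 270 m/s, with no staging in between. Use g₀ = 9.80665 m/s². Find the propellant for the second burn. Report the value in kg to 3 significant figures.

propellant for the second burn ≈ 132 kg

v_e = Isp · g₀ = 214 × 9.80665 = 2098.6 m/s.
After the first burn: m = 1160 × exp(−130/2098.6) = 1160 × 0.93993 = 1,090.32 kg.
After the second burn: m = 1,090.32 × exp(−270/2098.6) = 1,090.32 × 0.87928 = 958.697 kg.
Second-burn propellant = 1,090.32 − 958.697 = 131.623 kg.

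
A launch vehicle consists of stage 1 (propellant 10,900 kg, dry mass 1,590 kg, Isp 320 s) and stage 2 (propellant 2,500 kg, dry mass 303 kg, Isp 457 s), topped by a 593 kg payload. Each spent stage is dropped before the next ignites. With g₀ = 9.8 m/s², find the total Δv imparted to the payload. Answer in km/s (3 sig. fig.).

Δv ≈ 9.60 km/s

Ignition mass of stage 1 = 10,900+1,590 + 2,500+303 + 593 = 15,886 kg.
Stage 1: m₀ = 15,886 kg, m_f = 15,886 − 10,900 = 4,986 kg; Δv = 320×9.8×ln(3.186) = 3136.0×1.1588 ≈ 3634 m/s.
Stage 2: m₀ = 3,396 kg, m_f = 3,396 − 2,500 = 896 kg; Δv = 457×9.8×ln(3.79) = 4478.6×1.3324 ≈ 5967 m/s.
Total Δv = 3634 + 5967 = 9601 m/s.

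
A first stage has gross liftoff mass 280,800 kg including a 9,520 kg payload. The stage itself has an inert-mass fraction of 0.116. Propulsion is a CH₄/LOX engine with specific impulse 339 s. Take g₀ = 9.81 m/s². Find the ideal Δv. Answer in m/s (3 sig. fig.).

Δv ≈ 6400 m/s

Stage wet mass = m₀ − payload = 280,800 − 9,520 = 271,280 kg.
Stage dry mass = ε × stage wet mass = 0.116 × 271,280 = 31,468.5 kg.
Burnout mass m_f = stage dry + payload = 31,468.5 + 9,520 = 40,988.5 kg.
v_e = Isp · g₀ = 339 × 9.81 = 3325.6 m/s.
Δv = v_e · ln(280,800/40,988.5) = 3325.6 × ln(6.851) = 3325.6 × 1.9244 ≈ 6400 m/s.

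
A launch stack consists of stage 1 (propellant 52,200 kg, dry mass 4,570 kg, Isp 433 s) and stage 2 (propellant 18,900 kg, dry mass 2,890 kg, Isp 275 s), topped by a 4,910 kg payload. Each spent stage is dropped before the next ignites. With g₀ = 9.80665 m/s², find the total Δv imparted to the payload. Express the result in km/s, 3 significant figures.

Δv ≈ 7.49 km/s

Ignition mass of stage 1 = 52,200+4,570 + 18,900+2,890 + 4,910 = 83,470 kg.
Stage 1: m₀ = 83,470 kg, m_f = 83,470 − 52,200 = 31,270 kg; Δv = 433×9.80665×ln(2.669) = 4246.3×0.9818 ≈ 4169 m/s.
Stage 2: m₀ = 26,700 kg, m_f = 26,700 − 18,900 = 7,800 kg; Δv = 275×9.80665×ln(3.423) = 2696.8×1.2305 ≈ 3319 m/s.
Total Δv = 4169 + 3319 = 7488 m/s.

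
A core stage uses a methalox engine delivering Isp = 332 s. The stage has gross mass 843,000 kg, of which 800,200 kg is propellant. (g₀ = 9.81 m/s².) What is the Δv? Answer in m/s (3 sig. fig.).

Δv ≈ 9710 m/s

v_e = Isp · g₀ = 332 × 9.81 = 3256.9 m/s.
m_f = m₀ − m_prop = 843,000 − 800,200 = 42,800 kg.
Δv = v_e · ln(m₀/m_f) = 3256.9 × ln(19.7) = 3256.9 × 2.9804 ≈ 9707.0 m/s.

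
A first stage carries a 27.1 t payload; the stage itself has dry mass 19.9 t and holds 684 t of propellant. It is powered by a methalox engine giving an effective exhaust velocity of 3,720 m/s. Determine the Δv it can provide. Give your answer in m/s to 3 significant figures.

Δv ≈ 10200 m/s

m₀ = payload + dry + propellant = 27.1 + 19.9 + 684 = 731 t.
m_f = payload + dry = 27.1 + 19.9 = 47 t.
Rocket equation: Δv = v_e · ln(m₀/m_f) = 3720.0 × ln(15.55) = 3720.0 × 2.7443 ≈ 10208.7 m/s.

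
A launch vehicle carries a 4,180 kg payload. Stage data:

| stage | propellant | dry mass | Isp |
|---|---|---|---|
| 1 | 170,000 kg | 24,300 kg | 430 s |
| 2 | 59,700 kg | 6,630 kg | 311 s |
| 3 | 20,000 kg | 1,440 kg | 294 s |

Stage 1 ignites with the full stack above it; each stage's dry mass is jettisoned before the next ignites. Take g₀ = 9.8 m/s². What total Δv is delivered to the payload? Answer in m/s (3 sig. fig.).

Ignition mass of stage 1 = 170,000+24,300 + 59,700+6,630 + 20,000+1,440 + 4,180 = 286,250 kg.
Stage 1: m₀ = 286,250 kg, m_f = 286,250 − 170,000 = 116,250 kg; Δv = 430×9.8×ln(2.462) = 4214.0×0.9011 ≈ 3797 m/s.
Stage 2: m₀ = 91,950 kg, m_f = 91,950 − 59,700 = 32,250 kg; Δv = 311×9.8×ln(2.851) = 3047.8×1.0477 ≈ 3193 m/s.
Stage 3: m₀ = 25,620 kg, m_f = 25,620 − 20,000 = 5,620 kg; Δv = 294×9.8×ln(4.559) = 2881.2×1.5170 ≈ 4371 m/s.
Total Δv = 3797 + 3193 + 4371 = 11361 m/s.

Δv ≈ 11400 m/s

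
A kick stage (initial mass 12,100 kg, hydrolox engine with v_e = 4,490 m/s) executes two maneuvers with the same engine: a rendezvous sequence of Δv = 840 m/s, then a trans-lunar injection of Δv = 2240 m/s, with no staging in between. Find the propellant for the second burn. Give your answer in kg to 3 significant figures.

propellant for the second burn ≈ 3940 kg

After the first burn: m = 12100 × exp(−840/4490.0) = 12100 × 0.82938 = 10,035.5 kg.
After the second burn: m = 10,035.5 × exp(−2240/4490.0) = 10,035.5 × 0.60721 = 6,093.66 kg.
Second-burn propellant = 10,035.5 − 6,093.66 = 3,941.84 kg.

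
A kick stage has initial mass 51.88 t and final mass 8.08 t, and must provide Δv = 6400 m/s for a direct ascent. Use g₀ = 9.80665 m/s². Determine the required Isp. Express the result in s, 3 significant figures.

ln(m₀/m_f) = ln(51880/8080) = ln(6.421) = 1.8595.
By the Tsiolkovsky rocket equation, v_e = Δv / ln(m₀/m_f) = 6400 / 1.8595 = 3441.7 m/s.
Isp = v_e / g₀ = 3441.7 / 9.80665 = 351.0 s.

Isp ≈ 351 s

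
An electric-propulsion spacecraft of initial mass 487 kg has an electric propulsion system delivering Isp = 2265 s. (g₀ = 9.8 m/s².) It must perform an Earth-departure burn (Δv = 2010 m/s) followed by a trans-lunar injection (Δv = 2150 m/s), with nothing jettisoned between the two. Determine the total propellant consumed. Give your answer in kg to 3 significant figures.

total propellant consumed ≈ 83.2 kg

v_e = Isp · g₀ = 2265 × 9.8 = 22197.0 m/s.
After the first burn: m = 487 × exp(−2010/22197.0) = 487 × 0.91343 = 444.84 kg.
After the second burn: m = 444.84 × exp(−2150/22197.0) = 444.84 × 0.90768 = 403.772 kg.
Total propellant = m₀ − m_final = 487 − 403.772 = 83.228 kg.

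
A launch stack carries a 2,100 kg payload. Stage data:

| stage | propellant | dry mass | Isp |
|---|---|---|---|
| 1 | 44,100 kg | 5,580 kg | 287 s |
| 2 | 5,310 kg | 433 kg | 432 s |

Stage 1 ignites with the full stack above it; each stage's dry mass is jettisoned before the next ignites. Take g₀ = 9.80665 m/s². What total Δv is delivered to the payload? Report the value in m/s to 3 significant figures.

Δv ≈ 8880 m/s

Ignition mass of stage 1 = 44,100+5,580 + 5,310+433 + 2,100 = 57,523 kg.
Stage 1: m₀ = 57,523 kg, m_f = 57,523 − 44,100 = 13,423 kg; Δv = 287×9.80665×ln(4.285) = 2814.5×1.4552 ≈ 4096 m/s.
Stage 2: m₀ = 7,843 kg, m_f = 7,843 − 5,310 = 2,533 kg; Δv = 432×9.80665×ln(3.096) = 4236.5×1.1302 ≈ 4788 m/s.
Total Δv = 4096 + 4788 = 8884 m/s.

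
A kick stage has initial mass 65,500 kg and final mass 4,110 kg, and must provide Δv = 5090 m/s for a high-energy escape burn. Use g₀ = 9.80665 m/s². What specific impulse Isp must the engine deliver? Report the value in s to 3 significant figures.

ln(m₀/m_f) = ln(65500/4110) = ln(15.94) = 2.7686.
v_e = Δv / ln(m₀/m_f) = 5090 / 2.7686 = 1838.5 m/s.
Isp = v_e / g₀ = 1838.5 / 9.80665 = 187.5 s.

Isp ≈ 187 s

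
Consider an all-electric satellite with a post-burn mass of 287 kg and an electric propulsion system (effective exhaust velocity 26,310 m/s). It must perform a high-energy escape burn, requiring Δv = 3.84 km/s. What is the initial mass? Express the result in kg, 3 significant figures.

m₀/m_f = exp(Δv / v_e) = exp(3840 / 26310.0) = exp(0.1460) = 1.1571.
m₀ = m_f × 1.1571 = 287 × 1.1571 = 332.088 kg.

initial mass ≈ 332 kg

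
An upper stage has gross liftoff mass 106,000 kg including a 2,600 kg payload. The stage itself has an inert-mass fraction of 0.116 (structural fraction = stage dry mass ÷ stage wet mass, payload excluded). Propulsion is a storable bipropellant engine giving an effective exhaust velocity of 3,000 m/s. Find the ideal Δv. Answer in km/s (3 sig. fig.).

Stage wet mass = m₀ − payload = 106,000 − 2,600 = 103,400 kg.
Stage dry mass = ε × stage wet mass = 0.116 × 103,400 = 11,994.4 kg.
Burnout mass m_f = stage dry + payload = 11,994.4 + 2,600 = 14,594.4 kg.
By the Tsiolkovsky rocket equation, Δv = v_e · ln(106,000/14,594.4) = 3000.0 × ln(7.263) = 3000.0 × 1.9828 ≈ 5948 m/s.

Δv ≈ 5.95 km/s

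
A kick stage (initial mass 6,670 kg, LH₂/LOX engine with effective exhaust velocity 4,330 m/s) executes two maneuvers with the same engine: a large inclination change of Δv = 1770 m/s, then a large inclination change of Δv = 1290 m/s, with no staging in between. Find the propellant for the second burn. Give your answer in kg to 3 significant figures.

propellant for the second burn ≈ 1140 kg

After the first burn: m = 6670 × exp(−1770/4330.0) = 6670 × 0.66446 = 4,431.95 kg.
After the second burn: m = 4,431.95 × exp(−1290/4330.0) = 4,431.95 × 0.74236 = 3,290.1 kg.
Second-burn propellant = 4,431.95 − 3,290.1 = 1,141.85 kg.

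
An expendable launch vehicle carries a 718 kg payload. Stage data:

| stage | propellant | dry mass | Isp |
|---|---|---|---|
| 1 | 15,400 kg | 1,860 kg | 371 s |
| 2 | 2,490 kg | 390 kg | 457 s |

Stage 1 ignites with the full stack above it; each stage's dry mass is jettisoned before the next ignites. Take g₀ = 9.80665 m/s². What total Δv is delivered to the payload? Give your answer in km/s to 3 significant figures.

Ignition mass of stage 1 = 15,400+1,860 + 2,490+390 + 718 = 20,858 kg.
Stage 1: m₀ = 20,858 kg, m_f = 20,858 − 15,400 = 5,458 kg; Δv = 371×9.80665×ln(3.822) = 3638.3×1.3407 ≈ 4878 m/s.
Stage 2: m₀ = 3,598 kg, m_f = 3,598 − 2,490 = 1,108 kg; Δv = 457×9.80665×ln(3.247) = 4481.6×1.1778 ≈ 5279 m/s.
Total Δv = 4878 + 5279 = 10157 m/s.

Δv ≈ 10.2 km/s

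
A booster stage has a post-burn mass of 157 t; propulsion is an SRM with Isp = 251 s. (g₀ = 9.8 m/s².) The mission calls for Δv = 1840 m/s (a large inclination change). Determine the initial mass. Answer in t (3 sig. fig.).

v_e = Isp · g₀ = 251 × 9.8 = 2459.8 m/s.
m₀/m_f = exp(Δv / v_e) = exp(1840 / 2459.8) = exp(0.7480) = 2.1128.
m₀ = m_f × 2.1128 = 157 × 2.1128 = 331.71 t.

initial mass ≈ 332 t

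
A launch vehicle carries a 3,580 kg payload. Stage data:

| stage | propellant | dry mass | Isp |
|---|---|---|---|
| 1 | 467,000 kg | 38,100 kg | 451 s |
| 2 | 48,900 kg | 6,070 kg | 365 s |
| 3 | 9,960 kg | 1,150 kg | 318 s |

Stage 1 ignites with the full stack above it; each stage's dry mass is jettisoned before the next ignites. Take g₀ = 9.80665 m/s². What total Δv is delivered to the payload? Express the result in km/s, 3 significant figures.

Δv ≈ 15.3 km/s

Ignition mass of stage 1 = 467,000+38,100 + 48,900+6,070 + 9,960+1,150 + 3,580 = 574,760 kg.
Stage 1: m₀ = 574,760 kg, m_f = 574,760 − 467,000 = 107,760 kg; Δv = 451×9.80665×ln(5.334) = 4422.8×1.6740 ≈ 7404 m/s.
Stage 2: m₀ = 69,660 kg, m_f = 69,660 − 48,900 = 20,760 kg; Δv = 365×9.80665×ln(3.355) = 3579.4×1.2106 ≈ 4333 m/s.
Stage 3: m₀ = 14,690 kg, m_f = 14,690 − 9,960 = 4,730 kg; Δv = 318×9.80665×ln(3.106) = 3118.5×1.1332 ≈ 3534 m/s.
Total Δv = 7404 + 4333 + 3534 = 15271 m/s.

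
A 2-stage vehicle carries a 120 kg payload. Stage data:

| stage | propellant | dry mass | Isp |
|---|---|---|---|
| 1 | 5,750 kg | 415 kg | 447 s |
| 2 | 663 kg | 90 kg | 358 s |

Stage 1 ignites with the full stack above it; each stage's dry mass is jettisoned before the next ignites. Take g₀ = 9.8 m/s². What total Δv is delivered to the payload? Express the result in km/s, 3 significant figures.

Ignition mass of stage 1 = 5,750+415 + 663+90 + 120 = 7,038 kg.
Stage 1: m₀ = 7,038 kg, m_f = 7,038 − 5,750 = 1,288 kg; Δv = 447×9.8×ln(5.464) = 4380.6×1.6982 ≈ 7439 m/s.
Stage 2: m₀ = 873 kg, m_f = 873 − 663 = 210 kg; Δv = 358×9.8×ln(4.157) = 3508.4×1.4248 ≈ 4999 m/s.
Total Δv = 7439 + 4999 = 12438 m/s.

Δv ≈ 12.4 km/s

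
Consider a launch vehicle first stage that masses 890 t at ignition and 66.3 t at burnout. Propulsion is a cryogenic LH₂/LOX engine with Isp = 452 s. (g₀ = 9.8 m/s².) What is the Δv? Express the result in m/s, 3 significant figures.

Δv ≈ 11500 m/s

v_e = Isp · g₀ = 452 × 9.8 = 4429.6 m/s.
From the ideal rocket equation, Δv = v_e · ln(m₀/m_f) = 4429.6 × ln(13.42) = 4429.6 × 2.5970 ≈ 11503.8 m/s.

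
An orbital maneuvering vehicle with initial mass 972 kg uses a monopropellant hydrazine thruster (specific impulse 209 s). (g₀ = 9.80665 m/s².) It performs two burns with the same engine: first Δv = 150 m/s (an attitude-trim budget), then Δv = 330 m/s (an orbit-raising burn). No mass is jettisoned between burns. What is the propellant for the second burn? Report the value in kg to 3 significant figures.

propellant for the second burn ≈ 134 kg

v_e = Isp · g₀ = 209 × 9.80665 = 2049.6 m/s.
After the first burn: m = 972 × exp(−150/2049.6) = 972 × 0.92943 = 903.406 kg.
After the second burn: m = 903.406 × exp(−330/2049.6) = 903.406 × 0.85129 = 769.06 kg.
Second-burn propellant = 903.406 − 769.06 = 134.346 kg.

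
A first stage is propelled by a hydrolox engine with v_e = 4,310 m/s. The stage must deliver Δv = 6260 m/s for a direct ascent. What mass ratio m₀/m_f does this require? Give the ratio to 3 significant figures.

mass ratio ≈ 4.27

m₀/m_f = exp(Δv / v_e) = exp(6260 / 4310.0) = exp(1.4524) = 4.2735.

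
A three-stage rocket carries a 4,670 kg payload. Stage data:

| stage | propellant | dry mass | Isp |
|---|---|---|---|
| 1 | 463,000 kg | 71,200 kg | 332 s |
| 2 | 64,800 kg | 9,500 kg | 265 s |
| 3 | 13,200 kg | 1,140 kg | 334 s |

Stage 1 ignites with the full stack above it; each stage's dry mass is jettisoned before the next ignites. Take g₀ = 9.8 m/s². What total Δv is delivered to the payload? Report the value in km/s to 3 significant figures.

Δv ≈ 11.3 km/s

Ignition mass of stage 1 = 463,000+71,200 + 64,800+9,500 + 13,200+1,140 + 4,670 = 627,510 kg.
Stage 1: m₀ = 627,510 kg, m_f = 627,510 − 463,000 = 164,510 kg; Δv = 332×9.8×ln(3.814) = 3253.6×1.3388 ≈ 4356 m/s.
Stage 2: m₀ = 93,310 kg, m_f = 93,310 − 64,800 = 28,510 kg; Δv = 265×9.8×ln(3.273) = 2597.0×1.1857 ≈ 3079 m/s.
Stage 3: m₀ = 19,010 kg, m_f = 19,010 − 13,200 = 5,810 kg; Δv = 334×9.8×ln(3.272) = 3273.2×1.1854 ≈ 3880 m/s.
Total Δv = 4356 + 3079 + 3880 = 11315 m/s.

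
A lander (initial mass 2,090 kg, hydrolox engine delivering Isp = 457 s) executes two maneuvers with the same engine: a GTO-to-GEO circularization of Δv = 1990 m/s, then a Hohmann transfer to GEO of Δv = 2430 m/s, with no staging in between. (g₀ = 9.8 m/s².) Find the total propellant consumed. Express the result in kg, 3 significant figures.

total propellant consumed ≈ 1310 kg

v_e = Isp · g₀ = 457 × 9.8 = 4478.6 m/s.
After the first burn: m = 2090 × exp(−1990/4478.6) = 2090 × 0.64125 = 1,340.21 kg.
After the second burn: m = 1,340.21 × exp(−2430/4478.6) = 1,340.21 × 0.58125 = 778.997 kg.
Total propellant = m₀ − m_final = 2090 − 778.997 = 1,311.003 kg.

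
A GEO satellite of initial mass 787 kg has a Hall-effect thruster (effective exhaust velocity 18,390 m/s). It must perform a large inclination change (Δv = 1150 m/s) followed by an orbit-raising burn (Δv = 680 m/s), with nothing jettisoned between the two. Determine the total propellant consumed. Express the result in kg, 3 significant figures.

After the first burn: m = 787 × exp(−1150/18390.0) = 787 × 0.93938 = 739.292 kg.
After the second burn: m = 739.292 × exp(−680/18390.0) = 739.292 × 0.96370 = 712.456 kg.
Total propellant = m₀ − m_final = 787 − 712.456 = 74.544 kg.

total propellant consumed ≈ 74.5 kg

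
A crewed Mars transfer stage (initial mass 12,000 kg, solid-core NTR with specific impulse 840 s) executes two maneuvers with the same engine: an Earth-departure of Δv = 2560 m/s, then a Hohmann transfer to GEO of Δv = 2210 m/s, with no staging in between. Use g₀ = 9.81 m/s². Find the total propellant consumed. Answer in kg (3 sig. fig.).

total propellant consumed ≈ 5270 kg

v_e = Isp · g₀ = 840 × 9.81 = 8240.4 m/s.
After the first burn: m = 12000 × exp(−2560/8240.4) = 12000 × 0.73296 = 8,795.52 kg.
After the second burn: m = 8,795.52 × exp(−2210/8240.4) = 8,795.52 × 0.76476 = 6,726.46 kg.
Total propellant = m₀ − m_final = 12000 − 6,726.46 = 5,273.54 kg.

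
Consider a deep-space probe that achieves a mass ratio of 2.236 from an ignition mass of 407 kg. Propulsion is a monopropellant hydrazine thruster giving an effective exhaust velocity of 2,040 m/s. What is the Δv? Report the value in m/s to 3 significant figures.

Δv ≈ 1640 m/s

Δv = v_e · ln(2.236) = 2040.0 × 0.8047 ≈ 1641.6 m/s.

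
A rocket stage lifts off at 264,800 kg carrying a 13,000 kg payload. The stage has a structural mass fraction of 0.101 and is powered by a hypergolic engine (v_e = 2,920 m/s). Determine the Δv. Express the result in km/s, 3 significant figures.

Stage wet mass = m₀ − payload = 264,800 − 13,000 = 251,800 kg.
Stage dry mass = ε × stage wet mass = 0.101 × 251,800 = 25,431.8 kg.
Burnout mass m_f = stage dry + payload = 25,431.8 + 13,000 = 38,431.8 kg.
Δv = v_e · ln(264,800/38,431.8) = 2920.0 × ln(6.89) = 2920.0 × 1.9301 ≈ 5636 m/s.

Δv ≈ 5.64 km/s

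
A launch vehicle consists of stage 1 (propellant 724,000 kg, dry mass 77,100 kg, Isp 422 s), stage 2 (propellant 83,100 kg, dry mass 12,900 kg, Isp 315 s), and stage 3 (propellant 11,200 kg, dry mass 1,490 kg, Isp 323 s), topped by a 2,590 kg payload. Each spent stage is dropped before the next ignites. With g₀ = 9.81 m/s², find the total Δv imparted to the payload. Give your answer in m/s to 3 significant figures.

Ignition mass of stage 1 = 724,000+77,100 + 83,100+12,900 + 11,200+1,490 + 2,590 = 912,380 kg.
Stage 1: m₀ = 912,380 kg, m_f = 912,380 − 724,000 = 188,380 kg; Δv = 422×9.81×ln(4.843) = 4139.8×1.5776 ≈ 6531 m/s.
Stage 2: m₀ = 111,280 kg, m_f = 111,280 − 83,100 = 28,180 kg; Δv = 315×9.81×ln(3.949) = 3090.2×1.3734 ≈ 4244 m/s.
Stage 3: m₀ = 15,280 kg, m_f = 15,280 − 11,200 = 4,080 kg; Δv = 323×9.81×ln(3.745) = 3168.6×1.3204 ≈ 4184 m/s.
Total Δv = 6531 + 4244 + 4184 = 14959 m/s.

Δv ≈ 15000 m/s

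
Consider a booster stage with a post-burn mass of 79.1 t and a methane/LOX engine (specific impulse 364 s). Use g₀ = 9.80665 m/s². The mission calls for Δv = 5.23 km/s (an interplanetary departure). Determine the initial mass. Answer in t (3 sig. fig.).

initial mass ≈ 342 t

v_e = Isp · g₀ = 364 × 9.80665 = 3569.6 m/s.
By the Tsiolkovsky rocket equation, m₀/m_f = exp(Δv / v_e) = exp(5230 / 3569.6) = exp(1.4651) = 4.3282.
m₀ = m_f × 4.3282 = 79.1 × 4.3282 = 342.361 t.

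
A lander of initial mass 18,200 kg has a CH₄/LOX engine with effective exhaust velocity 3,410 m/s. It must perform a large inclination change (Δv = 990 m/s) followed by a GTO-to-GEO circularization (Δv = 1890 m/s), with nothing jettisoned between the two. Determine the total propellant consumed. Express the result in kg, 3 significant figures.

After the first burn: m = 18200 × exp(−990/3410.0) = 18200 × 0.74802 = 13,614 kg.
After the second burn: m = 13,614 × exp(−1890/3410.0) = 13,614 × 0.57450 = 7,821.24 kg.
Total propellant = m₀ − m_final = 18200 − 7,821.24 = 10,378.76 kg.

total propellant consumed ≈ 10400 kg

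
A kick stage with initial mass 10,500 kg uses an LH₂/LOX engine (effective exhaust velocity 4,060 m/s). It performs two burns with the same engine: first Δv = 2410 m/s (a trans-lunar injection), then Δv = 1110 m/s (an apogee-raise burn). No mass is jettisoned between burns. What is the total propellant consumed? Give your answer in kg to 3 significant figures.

After the first burn: m = 10500 × exp(−2410/4060.0) = 10500 × 0.55234 = 5,799.57 kg.
After the second burn: m = 5,799.57 × exp(−1110/4060.0) = 5,799.57 × 0.76079 = 4,412.25 kg.
Total propellant = m₀ − m_final = 10500 − 4,412.25 = 6,087.75 kg.

total propellant consumed ≈ 6090 kg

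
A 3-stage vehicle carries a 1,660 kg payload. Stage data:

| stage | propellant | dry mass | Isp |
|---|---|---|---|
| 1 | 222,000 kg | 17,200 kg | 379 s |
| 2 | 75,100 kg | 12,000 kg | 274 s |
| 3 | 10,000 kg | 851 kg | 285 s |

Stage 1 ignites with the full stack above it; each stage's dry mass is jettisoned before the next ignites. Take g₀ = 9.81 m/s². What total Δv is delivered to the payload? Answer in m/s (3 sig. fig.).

Ignition mass of stage 1 = 222,000+17,200 + 75,100+12,000 + 10,000+851 + 1,660 = 338,811 kg.
Stage 1: m₀ = 338,811 kg, m_f = 338,811 − 222,000 = 116,811 kg; Δv = 379×9.81×ln(2.901) = 3718.0×1.0649 ≈ 3959 m/s.
Stage 2: m₀ = 99,611 kg, m_f = 99,611 − 75,100 = 24,511 kg; Δv = 274×9.81×ln(4.064) = 2687.9×1.4022 ≈ 3769 m/s.
Stage 3: m₀ = 12,511 kg, m_f = 12,511 − 10,000 = 2,511 kg; Δv = 285×9.81×ln(4.982) = 2795.9×1.6059 ≈ 4490 m/s.
Total Δv = 3959 + 3769 + 4490 = 12218 m/s.

Δv ≈ 12200 m/s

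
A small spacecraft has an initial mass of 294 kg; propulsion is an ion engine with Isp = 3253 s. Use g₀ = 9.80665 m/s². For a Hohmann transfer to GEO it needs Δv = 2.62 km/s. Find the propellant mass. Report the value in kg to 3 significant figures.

v_e = Isp · g₀ = 3253 × 9.80665 = 31901.0 m/s.
Using Δv = v_e ln(m₀/m_f): m₀/m_f = exp(Δv / v_e) = exp(2620 / 31901.0) = exp(0.0821) = 1.0856.
m_f = 294 / 1.0856 = 270.818 kg, so propellant = m₀ − m_f = 294 − 270.818 = 23.182 kg.

propellant mass ≈ 23.2 kg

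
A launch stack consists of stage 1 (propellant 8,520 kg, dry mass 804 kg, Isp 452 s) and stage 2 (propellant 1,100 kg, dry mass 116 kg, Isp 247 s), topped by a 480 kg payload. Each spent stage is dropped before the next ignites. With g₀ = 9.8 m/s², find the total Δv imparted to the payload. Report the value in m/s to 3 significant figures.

Ignition mass of stage 1 = 8,520+804 + 1,100+116 + 480 = 11,020 kg.
Stage 1: m₀ = 11,020 kg, m_f = 11,020 − 8,520 = 2,500 kg; Δv = 452×9.8×ln(4.408) = 4429.6×1.4834 ≈ 6571 m/s.
Stage 2: m₀ = 1,696 kg, m_f = 1,696 − 1,100 = 596 kg; Δv = 247×9.8×ln(2.846) = 2420.6×1.0458 ≈ 2531 m/s.
Total Δv = 6571 + 2531 = 9102 m/s.

Δv ≈ 9100 m/s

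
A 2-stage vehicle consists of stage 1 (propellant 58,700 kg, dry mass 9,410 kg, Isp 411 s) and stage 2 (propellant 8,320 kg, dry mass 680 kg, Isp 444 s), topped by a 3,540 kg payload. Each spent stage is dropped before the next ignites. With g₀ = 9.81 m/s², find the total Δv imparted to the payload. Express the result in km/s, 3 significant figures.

Ignition mass of stage 1 = 58,700+9,410 + 8,320+680 + 3,540 = 80,650 kg.
Stage 1: m₀ = 80,650 kg, m_f = 80,650 − 58,700 = 21,950 kg; Δv = 411×9.81×ln(3.674) = 4031.9×1.3014 ≈ 5247 m/s.
Stage 2: m₀ = 12,540 kg, m_f = 12,540 − 8,320 = 4,220 kg; Δv = 444×9.81×ln(2.972) = 4355.6×1.0891 ≈ 4744 m/s.
Total Δv = 5247 + 4744 = 9991 m/s.

Δv ≈ 9.99 km/s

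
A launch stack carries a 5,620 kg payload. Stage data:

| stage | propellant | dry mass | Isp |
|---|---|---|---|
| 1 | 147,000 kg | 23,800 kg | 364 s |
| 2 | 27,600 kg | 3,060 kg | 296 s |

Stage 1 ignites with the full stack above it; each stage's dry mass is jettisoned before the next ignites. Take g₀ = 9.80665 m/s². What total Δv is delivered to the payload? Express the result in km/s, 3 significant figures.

Ignition mass of stage 1 = 147,000+23,800 + 27,600+3,060 + 5,620 = 207,080 kg.
Stage 1: m₀ = 207,080 kg, m_f = 207,080 − 147,000 = 60,080 kg; Δv = 364×9.80665×ln(3.447) = 3569.6×1.2374 ≈ 4417 m/s.
Stage 2: m₀ = 36,280 kg, m_f = 36,280 − 27,600 = 8,680 kg; Δv = 296×9.80665×ln(4.18) = 2902.8×1.4302 ≈ 4152 m/s.
Total Δv = 4417 + 4152 = 8569 m/s.

Δv ≈ 8.57 km/s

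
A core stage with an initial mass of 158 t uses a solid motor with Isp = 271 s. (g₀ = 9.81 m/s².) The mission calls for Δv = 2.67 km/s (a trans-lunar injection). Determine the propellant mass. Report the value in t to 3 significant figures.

v_e = Isp · g₀ = 271 × 9.81 = 2658.5 m/s.
Rocket equation: m₀/m_f = exp(Δv / v_e) = exp(2670 / 2658.5) = exp(1.0043) = 2.7301.
m_f = 158 / 2.7301 = 57.8733 t, so propellant = m₀ − m_f = 158 − 57.8733 = 100.1267 t.

propellant mass ≈ 100 t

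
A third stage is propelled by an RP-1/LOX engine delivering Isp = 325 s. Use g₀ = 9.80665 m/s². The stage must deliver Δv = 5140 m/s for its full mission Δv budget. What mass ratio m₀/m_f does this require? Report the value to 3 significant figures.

mass ratio ≈ 5.02

v_e = Isp · g₀ = 325 × 9.80665 = 3187.2 m/s.
From the ideal rocket equation, m₀/m_f = exp(Δv / v_e) = exp(5140 / 3187.2) = exp(1.6127) = 5.0164.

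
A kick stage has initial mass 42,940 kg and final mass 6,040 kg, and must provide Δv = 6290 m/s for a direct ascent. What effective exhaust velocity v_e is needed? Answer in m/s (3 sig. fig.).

ln(m₀/m_f) = ln(42940/6040) = ln(7.109) = 1.9614.
Using Δv = v_e ln(m₀/m_f): v_e = Δv / ln(m₀/m_f) = 6290 / 1.9614 = 3206.9 m/s.

v_e ≈ 3210 m/s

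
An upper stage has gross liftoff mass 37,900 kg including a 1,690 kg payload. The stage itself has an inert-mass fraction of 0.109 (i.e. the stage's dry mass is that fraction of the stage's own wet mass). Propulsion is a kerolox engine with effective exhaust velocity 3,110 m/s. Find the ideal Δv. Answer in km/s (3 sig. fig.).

Δv ≈ 5.93 km/s

Stage wet mass = m₀ − payload = 37,900 − 1,690 = 36,210 kg.
Stage dry mass = ε × stage wet mass = 0.109 × 36,210 = 3,946.89 kg.
Burnout mass m_f = stage dry + payload = 3,946.89 + 1,690 = 5,636.89 kg.
By the Tsiolkovsky rocket equation, Δv = v_e · ln(37,900/5,636.89) = 3110.0 × ln(6.724) = 3110.0 × 1.9056 ≈ 5926 m/s.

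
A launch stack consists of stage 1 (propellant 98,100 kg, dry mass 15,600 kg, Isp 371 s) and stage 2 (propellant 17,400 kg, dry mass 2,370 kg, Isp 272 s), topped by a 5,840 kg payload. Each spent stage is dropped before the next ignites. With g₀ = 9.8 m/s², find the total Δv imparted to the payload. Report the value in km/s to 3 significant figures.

Δv ≈ 7.46 km/s

Ignition mass of stage 1 = 98,100+15,600 + 17,400+2,370 + 5,840 = 139,310 kg.
Stage 1: m₀ = 139,310 kg, m_f = 139,310 − 98,100 = 41,210 kg; Δv = 371×9.8×ln(3.38) = 3635.8×1.2180 ≈ 4428 m/s.
Stage 2: m₀ = 25,610 kg, m_f = 25,610 − 17,400 = 8,210 kg; Δv = 272×9.8×ln(3.119) = 2665.6×1.1376 ≈ 3032 m/s.
Total Δv = 4428 + 3032 = 7460 m/s.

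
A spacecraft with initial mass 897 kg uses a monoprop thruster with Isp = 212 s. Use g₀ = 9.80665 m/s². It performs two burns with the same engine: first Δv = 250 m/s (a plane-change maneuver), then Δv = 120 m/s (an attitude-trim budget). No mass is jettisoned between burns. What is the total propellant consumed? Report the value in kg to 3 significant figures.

v_e = Isp · g₀ = 212 × 9.80665 = 2079.0 m/s.
After the first burn: m = 897 × exp(−250/2079.0) = 897 × 0.88670 = 795.37 kg.
After the second burn: m = 795.37 × exp(−120/2079.0) = 795.37 × 0.94391 = 750.758 kg.
Total propellant = m₀ − m_final = 897 − 750.758 = 146.242 kg.

total propellant consumed ≈ 146 kg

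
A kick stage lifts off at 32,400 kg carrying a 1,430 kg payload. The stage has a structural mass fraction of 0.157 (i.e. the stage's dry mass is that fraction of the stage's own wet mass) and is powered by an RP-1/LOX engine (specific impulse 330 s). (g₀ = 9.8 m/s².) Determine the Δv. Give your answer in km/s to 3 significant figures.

Δv ≈ 5.30 km/s

Stage wet mass = m₀ − payload = 32,400 − 1,430 = 30,970 kg.
Stage dry mass = ε × stage wet mass = 0.157 × 30,970 = 4,862.29 kg.
Burnout mass m_f = stage dry + payload = 4,862.29 + 1,430 = 6,292.29 kg.
v_e = Isp · g₀ = 330 × 9.8 = 3234.0 m/s.
Δv = v_e · ln(32,400/6,292.29) = 3234.0 × ln(5.149) = 3234.0 × 1.6388 ≈ 5300 m/s.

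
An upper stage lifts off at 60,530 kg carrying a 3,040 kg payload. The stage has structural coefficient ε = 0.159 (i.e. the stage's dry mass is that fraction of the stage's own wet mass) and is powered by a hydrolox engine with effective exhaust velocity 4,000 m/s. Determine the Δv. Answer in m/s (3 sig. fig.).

Stage wet mass = m₀ − payload = 60,530 − 3,040 = 57,490 kg.
Stage dry mass = ε × stage wet mass = 0.159 × 57,490 = 9,140.91 kg.
Burnout mass m_f = stage dry + payload = 9,140.91 + 3,040 = 12,180.91 kg.
Using Δv = v_e ln(m₀/m_f): Δv = v_e · ln(60,530/12,180.91) = 4000.0 × ln(4.969) = 4000.0 × 1.6033 ≈ 6413 m/s.

Δv ≈ 6410 m/s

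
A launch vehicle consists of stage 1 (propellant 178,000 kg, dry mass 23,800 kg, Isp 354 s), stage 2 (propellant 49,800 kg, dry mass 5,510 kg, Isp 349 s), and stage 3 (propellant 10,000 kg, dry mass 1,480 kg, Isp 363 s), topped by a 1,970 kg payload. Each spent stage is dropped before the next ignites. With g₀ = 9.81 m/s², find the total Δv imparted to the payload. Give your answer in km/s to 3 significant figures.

Ignition mass of stage 1 = 178,000+23,800 + 49,800+5,510 + 10,000+1,480 + 1,970 = 270,560 kg.
Stage 1: m₀ = 270,560 kg, m_f = 270,560 − 178,000 = 92,560 kg; Δv = 354×9.81×ln(2.923) = 3472.7×1.0726 ≈ 3725 m/s.
Stage 2: m₀ = 68,760 kg, m_f = 68,760 − 49,800 = 18,960 kg; Δv = 349×9.81×ln(3.627) = 3423.7×1.2883 ≈ 4411 m/s.
Stage 3: m₀ = 13,450 kg, m_f = 13,450 − 10,000 = 3,450 kg; Δv = 363×9.81×ln(3.899) = 3561.0×1.3606 ≈ 4845 m/s.
Total Δv = 3725 + 4411 + 4845 = 12981 m/s.

Δv ≈ 13.0 km/s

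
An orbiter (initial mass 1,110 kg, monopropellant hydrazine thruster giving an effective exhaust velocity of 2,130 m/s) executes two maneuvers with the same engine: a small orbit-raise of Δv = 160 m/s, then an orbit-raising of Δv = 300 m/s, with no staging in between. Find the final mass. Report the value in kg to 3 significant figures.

After the first burn: m = 1110 × exp(−160/2130.0) = 1110 × 0.92763 = 1,029.67 kg.
After the second burn: m = 1,029.67 × exp(−300/2130.0) = 1,029.67 × 0.86862 = 894.392 kg.

final mass ≈ 894 kg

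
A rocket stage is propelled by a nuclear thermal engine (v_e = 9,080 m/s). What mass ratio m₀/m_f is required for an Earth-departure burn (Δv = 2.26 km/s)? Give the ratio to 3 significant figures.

mass ratio ≈ 1.28

m₀/m_f = exp(Δv / v_e) = exp(2260 / 9080.0) = exp(0.2489) = 1.2826.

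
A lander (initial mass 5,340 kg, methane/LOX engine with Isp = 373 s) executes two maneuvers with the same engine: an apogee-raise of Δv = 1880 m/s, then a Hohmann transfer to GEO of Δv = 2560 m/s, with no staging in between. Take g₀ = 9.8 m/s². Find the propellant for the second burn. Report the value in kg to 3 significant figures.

v_e = Isp · g₀ = 373 × 9.8 = 3655.4 m/s.
After the first burn: m = 5340 × exp(−1880/3655.4) = 5340 × 0.59791 = 3,192.84 kg.
After the second burn: m = 3,192.84 × exp(−2560/3655.4) = 3,192.84 × 0.49642 = 1,584.99 kg.
Second-burn propellant = 3,192.84 − 1,584.99 = 1,607.85 kg.

propellant for the second burn ≈ 1610 kg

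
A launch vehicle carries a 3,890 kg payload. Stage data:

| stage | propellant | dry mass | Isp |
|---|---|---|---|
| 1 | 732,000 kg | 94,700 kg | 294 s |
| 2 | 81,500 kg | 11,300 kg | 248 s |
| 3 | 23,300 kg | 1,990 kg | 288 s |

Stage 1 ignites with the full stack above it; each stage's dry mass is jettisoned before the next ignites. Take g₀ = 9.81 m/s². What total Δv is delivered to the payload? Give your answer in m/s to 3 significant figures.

Δv ≈ 11500 m/s

Ignition mass of stage 1 = 732,000+94,700 + 81,500+11,300 + 23,300+1,990 + 3,890 = 948,680 kg.
Stage 1: m₀ = 948,680 kg, m_f = 948,680 − 732,000 = 216,680 kg; Δv = 294×9.81×ln(4.378) = 2884.1×1.4766 ≈ 4259 m/s.
Stage 2: m₀ = 121,980 kg, m_f = 121,980 − 81,500 = 40,480 kg; Δv = 248×9.81×ln(3.013) = 2432.9×1.1030 ≈ 2684 m/s.
Stage 3: m₀ = 29,180 kg, m_f = 29,180 − 23,300 = 5,880 kg; Δv = 288×9.81×ln(4.963) = 2825.3×1.6019 ≈ 4526 m/s.
Total Δv = 4259 + 2684 + 4526 = 11469 m/s.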